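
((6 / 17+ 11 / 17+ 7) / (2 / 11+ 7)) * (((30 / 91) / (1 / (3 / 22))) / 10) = 36 / 7189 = 0.01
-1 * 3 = -3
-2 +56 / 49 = -6 / 7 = -0.86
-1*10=-10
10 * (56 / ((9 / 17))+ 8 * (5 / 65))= 124480 / 117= 1063.93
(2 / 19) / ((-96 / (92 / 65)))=-23 / 14820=-0.00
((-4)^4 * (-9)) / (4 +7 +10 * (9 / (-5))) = 2304 / 7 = 329.14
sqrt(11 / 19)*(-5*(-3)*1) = 15*sqrt(209) / 19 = 11.41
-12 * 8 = -96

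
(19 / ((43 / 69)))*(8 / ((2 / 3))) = 15732 / 43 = 365.86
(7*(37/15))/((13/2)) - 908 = -176542/195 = -905.34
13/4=3.25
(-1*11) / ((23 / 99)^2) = -107811 / 529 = -203.80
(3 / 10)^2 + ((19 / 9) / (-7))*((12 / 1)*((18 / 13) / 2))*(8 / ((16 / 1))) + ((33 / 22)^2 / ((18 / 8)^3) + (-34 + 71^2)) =3689948239 / 737100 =5006.03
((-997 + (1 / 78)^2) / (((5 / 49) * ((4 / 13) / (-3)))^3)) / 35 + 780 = 3976058183331 / 160000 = 24850363.65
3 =3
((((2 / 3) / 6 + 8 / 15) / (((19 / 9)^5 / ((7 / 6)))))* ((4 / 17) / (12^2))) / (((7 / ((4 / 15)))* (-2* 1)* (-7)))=2349 / 29465578100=0.00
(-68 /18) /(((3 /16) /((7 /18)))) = -1904 /243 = -7.84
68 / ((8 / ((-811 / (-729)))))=13787 / 1458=9.46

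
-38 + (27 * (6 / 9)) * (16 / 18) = -22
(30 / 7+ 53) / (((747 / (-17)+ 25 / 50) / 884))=-1165.73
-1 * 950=-950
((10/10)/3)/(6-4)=0.17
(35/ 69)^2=1225/ 4761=0.26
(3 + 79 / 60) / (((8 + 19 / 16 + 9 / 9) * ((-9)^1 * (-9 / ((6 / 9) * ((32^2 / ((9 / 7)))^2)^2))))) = 5469929610697244672 / 3898119735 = 1403222574.61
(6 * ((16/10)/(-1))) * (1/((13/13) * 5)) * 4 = -192/25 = -7.68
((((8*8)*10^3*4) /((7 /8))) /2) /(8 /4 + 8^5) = 102400 /22939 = 4.46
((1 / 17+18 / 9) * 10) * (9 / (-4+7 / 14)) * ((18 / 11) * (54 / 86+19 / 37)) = -29419200 / 297517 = -98.88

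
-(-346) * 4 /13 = 1384 /13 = 106.46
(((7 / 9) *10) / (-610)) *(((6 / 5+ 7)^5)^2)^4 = -227223010108023999780336455774229848582956714905647730738438187207 / 4993125912733376026153564453125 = -45507166067766114680756280000000000.00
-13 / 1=-13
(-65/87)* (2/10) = -13/87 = -0.15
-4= -4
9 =9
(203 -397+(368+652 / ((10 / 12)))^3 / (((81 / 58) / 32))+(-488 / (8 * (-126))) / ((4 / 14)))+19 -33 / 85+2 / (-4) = 24018369101429239 / 688500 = 34885067685.45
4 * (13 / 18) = 26 / 9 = 2.89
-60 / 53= -1.13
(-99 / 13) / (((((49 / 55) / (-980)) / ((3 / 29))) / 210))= 68607000 / 377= 181981.43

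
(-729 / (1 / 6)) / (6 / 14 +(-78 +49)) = 15309 / 100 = 153.09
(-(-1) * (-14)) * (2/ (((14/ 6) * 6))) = -2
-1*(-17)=17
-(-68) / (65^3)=68 / 274625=0.00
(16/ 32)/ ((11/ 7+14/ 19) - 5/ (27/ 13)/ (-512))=919296/ 4252613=0.22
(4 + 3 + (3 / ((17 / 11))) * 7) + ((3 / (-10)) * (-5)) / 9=2117 / 102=20.75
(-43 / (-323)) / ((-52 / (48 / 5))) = -516 / 20995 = -0.02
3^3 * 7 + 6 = 195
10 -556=-546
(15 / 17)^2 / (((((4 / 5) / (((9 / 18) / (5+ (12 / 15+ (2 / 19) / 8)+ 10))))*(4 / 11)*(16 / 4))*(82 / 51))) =1175625 / 89349824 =0.01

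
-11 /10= -1.10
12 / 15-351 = -1751 / 5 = -350.20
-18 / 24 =-3 / 4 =-0.75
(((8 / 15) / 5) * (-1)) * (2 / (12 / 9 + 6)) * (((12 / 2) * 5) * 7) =-336 / 55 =-6.11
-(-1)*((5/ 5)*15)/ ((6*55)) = 1/ 22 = 0.05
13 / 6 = 2.17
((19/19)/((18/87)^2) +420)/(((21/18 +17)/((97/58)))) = 1548217/37932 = 40.82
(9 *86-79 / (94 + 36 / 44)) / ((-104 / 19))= -15321847 / 108472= -141.25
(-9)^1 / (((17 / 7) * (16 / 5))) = -315 / 272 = -1.16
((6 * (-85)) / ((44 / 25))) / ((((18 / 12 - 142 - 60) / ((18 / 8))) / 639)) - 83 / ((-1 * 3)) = 111452327 / 52932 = 2105.58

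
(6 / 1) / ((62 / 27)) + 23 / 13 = 1766 / 403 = 4.38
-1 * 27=-27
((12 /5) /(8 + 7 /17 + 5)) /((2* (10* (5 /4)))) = 17 /2375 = 0.01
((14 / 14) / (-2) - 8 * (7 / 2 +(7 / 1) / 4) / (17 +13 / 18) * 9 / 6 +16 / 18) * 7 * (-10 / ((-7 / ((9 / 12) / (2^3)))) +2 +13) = -10271135 / 30624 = -335.39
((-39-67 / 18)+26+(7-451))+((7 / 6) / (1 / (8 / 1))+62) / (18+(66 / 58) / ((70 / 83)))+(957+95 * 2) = 54202223 / 78558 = 689.96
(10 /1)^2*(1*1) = 100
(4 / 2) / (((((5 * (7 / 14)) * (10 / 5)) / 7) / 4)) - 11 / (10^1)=101 / 10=10.10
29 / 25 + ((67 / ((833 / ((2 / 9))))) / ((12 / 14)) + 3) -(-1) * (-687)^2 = 37911245752 / 80325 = 471973.18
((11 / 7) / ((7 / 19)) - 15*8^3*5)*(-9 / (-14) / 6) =-5644173 / 1372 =-4113.83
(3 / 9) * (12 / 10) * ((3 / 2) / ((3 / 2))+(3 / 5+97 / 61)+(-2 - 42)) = -24894 / 1525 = -16.32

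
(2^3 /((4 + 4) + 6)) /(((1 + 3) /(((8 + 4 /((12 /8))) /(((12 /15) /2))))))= 80 /21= 3.81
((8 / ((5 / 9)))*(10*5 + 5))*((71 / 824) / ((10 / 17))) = 119493 / 1030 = 116.01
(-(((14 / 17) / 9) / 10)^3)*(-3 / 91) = 49 / 1940020875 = 0.00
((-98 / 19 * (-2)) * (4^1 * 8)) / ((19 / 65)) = 407680 / 361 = 1129.31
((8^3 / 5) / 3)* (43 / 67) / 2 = 11008 / 1005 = 10.95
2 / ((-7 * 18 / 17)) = -17 / 63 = -0.27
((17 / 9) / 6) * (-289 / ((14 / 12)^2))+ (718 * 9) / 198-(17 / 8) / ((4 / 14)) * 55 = -11468273 / 25872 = -443.27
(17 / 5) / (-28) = -17 / 140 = -0.12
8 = 8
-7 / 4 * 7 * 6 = -147 / 2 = -73.50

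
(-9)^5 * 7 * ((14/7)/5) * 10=-1653372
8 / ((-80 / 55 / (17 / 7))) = -187 / 14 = -13.36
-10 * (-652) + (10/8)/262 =6832965/1048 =6520.00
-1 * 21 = -21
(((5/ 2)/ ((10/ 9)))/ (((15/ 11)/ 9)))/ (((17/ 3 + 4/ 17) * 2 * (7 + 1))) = 15147/ 96320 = 0.16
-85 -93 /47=-4088 /47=-86.98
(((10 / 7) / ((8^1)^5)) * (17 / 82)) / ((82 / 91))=1105 / 110166016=0.00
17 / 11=1.55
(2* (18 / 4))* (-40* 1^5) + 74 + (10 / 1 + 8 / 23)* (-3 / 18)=-19853 / 69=-287.72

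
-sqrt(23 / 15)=-sqrt(345) / 15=-1.24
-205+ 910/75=-2893/15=-192.87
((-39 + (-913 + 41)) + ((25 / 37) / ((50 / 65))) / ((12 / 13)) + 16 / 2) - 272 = -1042555 / 888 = -1174.05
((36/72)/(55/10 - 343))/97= -1/65475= -0.00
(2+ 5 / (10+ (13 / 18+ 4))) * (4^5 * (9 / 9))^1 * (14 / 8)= 222208 / 53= 4192.60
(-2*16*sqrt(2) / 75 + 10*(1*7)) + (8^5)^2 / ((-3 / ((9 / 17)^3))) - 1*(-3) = -53107858.24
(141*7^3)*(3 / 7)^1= 20727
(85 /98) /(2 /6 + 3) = 0.26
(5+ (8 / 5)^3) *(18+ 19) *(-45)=-378621 / 25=-15144.84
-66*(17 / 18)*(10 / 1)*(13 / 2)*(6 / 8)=-12155 / 4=-3038.75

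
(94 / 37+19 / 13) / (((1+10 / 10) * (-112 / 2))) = -275 / 7696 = -0.04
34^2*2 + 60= 2372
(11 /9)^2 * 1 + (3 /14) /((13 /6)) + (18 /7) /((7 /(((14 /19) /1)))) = 260968 /140049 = 1.86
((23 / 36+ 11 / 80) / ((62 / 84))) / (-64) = -3913 / 238080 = -0.02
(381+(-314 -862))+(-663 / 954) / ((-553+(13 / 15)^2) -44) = -11305309545 / 14220536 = -795.00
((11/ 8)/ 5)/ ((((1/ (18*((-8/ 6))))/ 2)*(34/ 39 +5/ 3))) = -26/ 5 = -5.20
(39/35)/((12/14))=13/10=1.30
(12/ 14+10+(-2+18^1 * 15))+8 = 2008/ 7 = 286.86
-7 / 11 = -0.64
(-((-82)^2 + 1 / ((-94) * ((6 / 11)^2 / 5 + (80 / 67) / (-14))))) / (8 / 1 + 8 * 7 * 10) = -65132471 / 5501632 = -11.84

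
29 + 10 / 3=97 / 3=32.33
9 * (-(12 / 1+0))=-108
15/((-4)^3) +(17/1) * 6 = 6513/64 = 101.77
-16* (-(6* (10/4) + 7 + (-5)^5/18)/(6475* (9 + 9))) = -10916/524475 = -0.02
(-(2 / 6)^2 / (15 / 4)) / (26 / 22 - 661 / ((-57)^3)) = -75449 / 3018475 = -0.02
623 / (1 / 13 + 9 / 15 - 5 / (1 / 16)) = -40495 / 5156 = -7.85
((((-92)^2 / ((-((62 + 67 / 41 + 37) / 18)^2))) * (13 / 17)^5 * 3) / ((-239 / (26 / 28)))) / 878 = 4172052494300652 / 4438165816019087551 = 0.00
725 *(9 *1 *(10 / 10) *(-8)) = -52200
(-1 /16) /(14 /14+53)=-1 /864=-0.00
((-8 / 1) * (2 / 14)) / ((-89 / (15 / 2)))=60 / 623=0.10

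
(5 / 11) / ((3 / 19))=95 / 33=2.88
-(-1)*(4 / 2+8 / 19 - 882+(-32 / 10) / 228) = -250684 / 285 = -879.59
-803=-803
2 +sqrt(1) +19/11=52/11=4.73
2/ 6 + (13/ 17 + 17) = 923/ 51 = 18.10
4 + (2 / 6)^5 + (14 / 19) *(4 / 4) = 21889 / 4617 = 4.74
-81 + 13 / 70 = -5657 / 70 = -80.81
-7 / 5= -1.40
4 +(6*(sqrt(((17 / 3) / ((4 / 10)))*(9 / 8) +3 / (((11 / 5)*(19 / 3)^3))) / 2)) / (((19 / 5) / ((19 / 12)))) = 4 +175*sqrt(3283599) / 63536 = 8.99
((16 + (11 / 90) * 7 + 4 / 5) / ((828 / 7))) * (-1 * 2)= -11123 / 37260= -0.30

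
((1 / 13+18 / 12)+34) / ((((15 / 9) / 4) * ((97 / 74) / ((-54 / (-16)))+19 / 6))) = 2217780 / 92339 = 24.02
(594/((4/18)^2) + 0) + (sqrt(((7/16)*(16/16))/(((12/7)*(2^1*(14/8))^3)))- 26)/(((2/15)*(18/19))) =95*sqrt(42)/1008 + 35468/3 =11823.28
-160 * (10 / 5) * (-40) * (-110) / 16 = -88000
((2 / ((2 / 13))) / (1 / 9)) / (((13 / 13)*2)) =117 / 2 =58.50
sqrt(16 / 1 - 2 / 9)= 3.97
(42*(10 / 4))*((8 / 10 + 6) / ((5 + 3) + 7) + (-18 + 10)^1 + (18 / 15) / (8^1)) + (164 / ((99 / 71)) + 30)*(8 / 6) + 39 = -3212521 / 5940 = -540.83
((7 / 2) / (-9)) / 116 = -7 / 2088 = -0.00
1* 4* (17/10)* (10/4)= 17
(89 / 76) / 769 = 89 / 58444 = 0.00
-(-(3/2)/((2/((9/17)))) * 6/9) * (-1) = -9/34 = -0.26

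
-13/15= -0.87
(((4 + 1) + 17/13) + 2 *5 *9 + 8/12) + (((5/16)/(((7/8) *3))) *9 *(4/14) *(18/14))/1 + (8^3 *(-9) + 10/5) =-60311971/13377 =-4508.63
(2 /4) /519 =1 /1038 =0.00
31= 31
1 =1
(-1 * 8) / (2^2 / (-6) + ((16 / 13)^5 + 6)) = -1113879 / 1135802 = -0.98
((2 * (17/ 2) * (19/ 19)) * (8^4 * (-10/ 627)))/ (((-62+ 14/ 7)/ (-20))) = -696320/ 1881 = -370.19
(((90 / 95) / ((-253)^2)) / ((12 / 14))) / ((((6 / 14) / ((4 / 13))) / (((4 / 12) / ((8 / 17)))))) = 0.00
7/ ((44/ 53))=371/ 44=8.43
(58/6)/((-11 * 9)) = -29/297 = -0.10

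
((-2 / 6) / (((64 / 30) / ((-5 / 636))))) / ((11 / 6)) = 25 / 37312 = 0.00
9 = 9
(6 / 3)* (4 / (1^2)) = 8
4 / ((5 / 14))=56 / 5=11.20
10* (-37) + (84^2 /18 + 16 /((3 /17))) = 338 /3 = 112.67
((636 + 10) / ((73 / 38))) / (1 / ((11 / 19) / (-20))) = -3553 / 365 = -9.73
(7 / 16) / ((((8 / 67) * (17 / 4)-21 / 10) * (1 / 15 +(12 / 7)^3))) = -12065025 / 224180968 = -0.05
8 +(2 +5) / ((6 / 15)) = 51 / 2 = 25.50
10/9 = 1.11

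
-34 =-34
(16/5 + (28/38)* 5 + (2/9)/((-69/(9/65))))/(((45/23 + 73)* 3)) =29330/958113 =0.03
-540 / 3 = -180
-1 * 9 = -9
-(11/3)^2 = -121/9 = -13.44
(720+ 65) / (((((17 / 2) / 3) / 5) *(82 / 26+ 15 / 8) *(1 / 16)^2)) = 626995200 / 8891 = 70520.21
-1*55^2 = -3025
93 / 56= 1.66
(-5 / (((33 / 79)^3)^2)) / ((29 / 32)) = -38893992883360 / 37452571101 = -1038.49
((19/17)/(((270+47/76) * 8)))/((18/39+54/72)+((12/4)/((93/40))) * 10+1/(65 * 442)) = 18912790/517098126009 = 0.00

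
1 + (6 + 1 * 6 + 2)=15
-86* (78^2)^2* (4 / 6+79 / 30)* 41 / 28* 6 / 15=-1076749471512 / 175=-6152854122.93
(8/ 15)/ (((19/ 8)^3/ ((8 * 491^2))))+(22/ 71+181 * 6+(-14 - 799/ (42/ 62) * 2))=3860380898096/ 51133845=75495.61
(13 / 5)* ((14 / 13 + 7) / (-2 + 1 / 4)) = -12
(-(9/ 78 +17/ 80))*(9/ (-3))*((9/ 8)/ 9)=1023/ 8320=0.12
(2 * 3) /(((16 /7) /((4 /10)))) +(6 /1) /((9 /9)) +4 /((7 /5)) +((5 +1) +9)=24.91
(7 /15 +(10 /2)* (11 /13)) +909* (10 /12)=297257 /390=762.20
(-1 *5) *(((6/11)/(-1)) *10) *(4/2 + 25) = 8100/11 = 736.36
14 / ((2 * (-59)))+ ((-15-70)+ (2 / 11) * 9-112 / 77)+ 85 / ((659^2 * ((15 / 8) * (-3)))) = -215453840860 / 2536635321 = -84.94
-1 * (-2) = 2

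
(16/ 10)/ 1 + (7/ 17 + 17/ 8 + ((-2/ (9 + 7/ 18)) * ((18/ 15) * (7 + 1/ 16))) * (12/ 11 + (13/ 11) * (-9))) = 27013507/ 1264120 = 21.37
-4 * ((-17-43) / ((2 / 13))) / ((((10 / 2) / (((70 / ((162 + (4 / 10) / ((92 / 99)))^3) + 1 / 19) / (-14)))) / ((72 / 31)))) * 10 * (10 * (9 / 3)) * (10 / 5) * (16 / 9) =-9918951324534886400 / 3412388846657259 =-2906.75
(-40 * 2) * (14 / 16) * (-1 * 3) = 210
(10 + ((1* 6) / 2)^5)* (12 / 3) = 1012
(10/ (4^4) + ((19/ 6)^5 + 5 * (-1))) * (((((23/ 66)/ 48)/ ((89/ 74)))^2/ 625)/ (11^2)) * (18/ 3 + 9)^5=35305128261455/ 307812114137088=0.11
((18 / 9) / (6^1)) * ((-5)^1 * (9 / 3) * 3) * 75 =-1125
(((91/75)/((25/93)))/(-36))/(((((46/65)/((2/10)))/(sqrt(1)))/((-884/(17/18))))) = 476749/14375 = 33.17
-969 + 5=-964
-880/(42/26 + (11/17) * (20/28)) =-680680/1607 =-423.57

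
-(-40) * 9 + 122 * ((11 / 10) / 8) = 15071 / 40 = 376.78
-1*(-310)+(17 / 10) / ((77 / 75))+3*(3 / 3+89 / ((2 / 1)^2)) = 117473 / 308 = 381.41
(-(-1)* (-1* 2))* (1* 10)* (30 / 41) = -600 / 41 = -14.63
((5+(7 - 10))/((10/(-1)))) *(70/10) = -7/5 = -1.40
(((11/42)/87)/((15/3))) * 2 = 11/9135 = 0.00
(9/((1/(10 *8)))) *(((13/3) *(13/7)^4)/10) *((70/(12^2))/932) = 1856465/959028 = 1.94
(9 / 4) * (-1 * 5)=-45 / 4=-11.25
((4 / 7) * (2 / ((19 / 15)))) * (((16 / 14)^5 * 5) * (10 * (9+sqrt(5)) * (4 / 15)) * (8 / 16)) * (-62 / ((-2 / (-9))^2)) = -296209612800 / 2235331-32912179200 * sqrt(5) / 2235331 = -165435.67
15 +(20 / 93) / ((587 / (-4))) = 818785 / 54591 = 15.00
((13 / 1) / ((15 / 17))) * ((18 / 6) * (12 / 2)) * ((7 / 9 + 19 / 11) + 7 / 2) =262769 / 165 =1592.54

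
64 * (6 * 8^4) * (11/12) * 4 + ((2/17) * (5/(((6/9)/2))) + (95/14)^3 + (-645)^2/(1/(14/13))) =3769233916067/606424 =6215509.14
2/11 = 0.18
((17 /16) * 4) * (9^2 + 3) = 357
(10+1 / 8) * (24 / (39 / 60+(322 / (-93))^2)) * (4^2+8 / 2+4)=1008819360 / 2186117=461.47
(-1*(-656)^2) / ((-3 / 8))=3442688 / 3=1147562.67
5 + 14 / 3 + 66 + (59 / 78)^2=463837 / 6084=76.24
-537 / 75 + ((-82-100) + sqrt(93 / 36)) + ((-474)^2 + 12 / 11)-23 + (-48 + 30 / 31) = sqrt(93) / 6 + 1913162586 / 8525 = 224419.51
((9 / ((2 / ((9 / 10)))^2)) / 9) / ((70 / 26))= 0.08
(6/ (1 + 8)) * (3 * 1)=2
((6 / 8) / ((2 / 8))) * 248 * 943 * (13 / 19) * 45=410431320 / 19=21601648.42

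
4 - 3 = 1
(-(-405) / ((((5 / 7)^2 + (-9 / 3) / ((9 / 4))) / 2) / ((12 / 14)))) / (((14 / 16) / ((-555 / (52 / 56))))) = 906292800 / 1573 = 576155.63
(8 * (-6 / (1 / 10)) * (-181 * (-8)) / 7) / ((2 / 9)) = -3127680 / 7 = -446811.43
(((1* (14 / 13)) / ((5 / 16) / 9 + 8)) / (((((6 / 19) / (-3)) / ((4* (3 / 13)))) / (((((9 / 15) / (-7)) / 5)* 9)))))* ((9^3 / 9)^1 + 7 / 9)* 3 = 217479168 / 4888325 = 44.49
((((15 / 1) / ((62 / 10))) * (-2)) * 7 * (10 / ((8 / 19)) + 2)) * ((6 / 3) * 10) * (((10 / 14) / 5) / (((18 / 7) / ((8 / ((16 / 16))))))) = -721000 / 93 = -7752.69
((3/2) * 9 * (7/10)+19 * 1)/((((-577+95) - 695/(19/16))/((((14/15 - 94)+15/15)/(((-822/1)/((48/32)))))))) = -14929991/3333703200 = -0.00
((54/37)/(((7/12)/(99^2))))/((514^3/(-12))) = -9526572/4396419587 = -0.00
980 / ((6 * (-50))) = -3.27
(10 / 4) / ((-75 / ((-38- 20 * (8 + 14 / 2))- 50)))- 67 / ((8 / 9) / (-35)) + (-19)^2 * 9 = 708007 / 120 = 5900.06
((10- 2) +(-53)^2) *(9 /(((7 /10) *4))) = 126765 /14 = 9054.64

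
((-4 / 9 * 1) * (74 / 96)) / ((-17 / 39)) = 481 / 612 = 0.79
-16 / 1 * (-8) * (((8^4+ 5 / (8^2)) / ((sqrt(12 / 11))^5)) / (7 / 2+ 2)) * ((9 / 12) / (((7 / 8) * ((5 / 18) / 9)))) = 25952751 * sqrt(33) / 70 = 2129817.20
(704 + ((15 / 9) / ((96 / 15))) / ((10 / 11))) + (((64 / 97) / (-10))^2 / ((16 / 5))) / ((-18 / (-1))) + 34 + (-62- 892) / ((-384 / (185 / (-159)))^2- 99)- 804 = -737000084569888963 / 11213862564847680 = -65.72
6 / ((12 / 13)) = 13 / 2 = 6.50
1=1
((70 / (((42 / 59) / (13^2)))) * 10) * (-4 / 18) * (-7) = 6979700 / 27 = 258507.41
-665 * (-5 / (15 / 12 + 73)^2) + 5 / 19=1451845 / 1675971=0.87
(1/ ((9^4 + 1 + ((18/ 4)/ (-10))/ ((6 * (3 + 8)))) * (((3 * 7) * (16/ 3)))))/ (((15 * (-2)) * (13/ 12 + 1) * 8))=-11/ 4042187800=-0.00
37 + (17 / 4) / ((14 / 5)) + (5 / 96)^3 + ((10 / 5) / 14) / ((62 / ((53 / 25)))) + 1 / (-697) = 18409872850259 / 477912268800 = 38.52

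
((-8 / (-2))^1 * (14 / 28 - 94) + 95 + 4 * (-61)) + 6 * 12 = -451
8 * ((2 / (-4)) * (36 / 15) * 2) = -96 / 5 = -19.20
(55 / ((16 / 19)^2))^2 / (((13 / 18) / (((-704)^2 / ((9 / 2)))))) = 47700744025 / 52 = 917322000.48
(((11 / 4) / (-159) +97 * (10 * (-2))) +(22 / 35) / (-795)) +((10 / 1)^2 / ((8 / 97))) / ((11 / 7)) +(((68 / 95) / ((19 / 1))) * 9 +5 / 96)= -4129916585299 / 3535778400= -1168.04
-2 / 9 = -0.22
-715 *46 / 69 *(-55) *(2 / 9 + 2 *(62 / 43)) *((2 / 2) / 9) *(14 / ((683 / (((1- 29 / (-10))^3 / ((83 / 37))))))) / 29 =537938980579 / 3181103235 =169.10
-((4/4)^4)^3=-1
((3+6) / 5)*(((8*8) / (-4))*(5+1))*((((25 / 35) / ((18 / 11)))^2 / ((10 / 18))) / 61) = -0.97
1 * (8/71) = 8/71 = 0.11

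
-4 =-4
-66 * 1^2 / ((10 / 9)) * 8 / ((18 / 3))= -396 / 5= -79.20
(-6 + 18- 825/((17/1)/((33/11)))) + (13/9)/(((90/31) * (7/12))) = -2132393/16065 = -132.74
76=76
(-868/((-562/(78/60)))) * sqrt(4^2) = 11284/1405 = 8.03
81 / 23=3.52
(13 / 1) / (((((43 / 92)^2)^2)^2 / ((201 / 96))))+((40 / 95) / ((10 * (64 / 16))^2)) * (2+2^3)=53082881260409695841 / 4441516105488380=11951.52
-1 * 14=-14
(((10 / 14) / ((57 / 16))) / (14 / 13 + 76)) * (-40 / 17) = -20800 / 3398283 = -0.01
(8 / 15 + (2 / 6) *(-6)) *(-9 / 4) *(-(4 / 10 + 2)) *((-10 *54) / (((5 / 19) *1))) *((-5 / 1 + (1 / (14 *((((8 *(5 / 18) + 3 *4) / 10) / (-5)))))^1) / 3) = -15930189 / 560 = -28446.77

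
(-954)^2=910116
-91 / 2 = -45.50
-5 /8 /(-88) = 5 /704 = 0.01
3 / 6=1 / 2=0.50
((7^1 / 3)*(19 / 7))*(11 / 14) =209 / 42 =4.98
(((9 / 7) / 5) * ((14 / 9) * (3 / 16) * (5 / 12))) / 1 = 0.03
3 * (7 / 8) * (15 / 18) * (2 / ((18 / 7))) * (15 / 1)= 1225 / 48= 25.52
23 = 23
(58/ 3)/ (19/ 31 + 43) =899/ 2028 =0.44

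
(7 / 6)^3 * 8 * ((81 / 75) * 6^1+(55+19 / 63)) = 4767994 / 6075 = 784.85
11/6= 1.83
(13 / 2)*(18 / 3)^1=39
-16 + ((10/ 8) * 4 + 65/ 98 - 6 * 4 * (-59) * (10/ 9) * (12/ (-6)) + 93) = -900817/ 294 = -3064.00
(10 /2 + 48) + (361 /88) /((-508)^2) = 1203610857 /22709632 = 53.00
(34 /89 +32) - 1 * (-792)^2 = -55823614 /89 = -627231.62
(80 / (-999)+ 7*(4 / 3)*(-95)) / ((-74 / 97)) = 42964210 / 36963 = 1162.36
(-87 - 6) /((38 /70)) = -3255 /19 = -171.32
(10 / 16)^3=125 / 512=0.24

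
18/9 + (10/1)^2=102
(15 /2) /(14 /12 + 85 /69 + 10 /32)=8280 /2993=2.77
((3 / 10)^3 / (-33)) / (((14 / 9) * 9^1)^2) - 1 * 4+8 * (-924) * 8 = -127505840009 / 2156000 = -59140.00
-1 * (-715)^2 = -511225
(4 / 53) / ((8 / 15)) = 15 / 106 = 0.14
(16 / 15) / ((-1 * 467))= -0.00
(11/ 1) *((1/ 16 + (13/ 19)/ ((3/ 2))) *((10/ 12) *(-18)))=-26015/ 304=-85.58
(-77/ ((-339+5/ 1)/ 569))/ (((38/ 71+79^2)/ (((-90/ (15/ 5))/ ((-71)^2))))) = -93885/ 750631099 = -0.00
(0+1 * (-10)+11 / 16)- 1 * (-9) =-5 / 16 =-0.31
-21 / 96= -7 / 32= -0.22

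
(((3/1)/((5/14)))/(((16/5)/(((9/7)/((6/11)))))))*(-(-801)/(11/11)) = 4956.19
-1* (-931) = 931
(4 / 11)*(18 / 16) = 9 / 22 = 0.41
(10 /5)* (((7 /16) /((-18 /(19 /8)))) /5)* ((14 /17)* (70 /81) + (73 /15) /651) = -20414911 /1229385600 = -0.02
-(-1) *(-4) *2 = -8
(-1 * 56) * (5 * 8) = -2240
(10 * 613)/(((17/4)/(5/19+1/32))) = 548635/1292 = 424.64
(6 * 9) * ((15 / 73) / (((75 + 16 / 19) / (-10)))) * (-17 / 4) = 654075 / 105193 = 6.22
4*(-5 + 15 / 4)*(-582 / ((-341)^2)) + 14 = 1630844 / 116281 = 14.03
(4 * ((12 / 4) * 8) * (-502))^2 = 2322468864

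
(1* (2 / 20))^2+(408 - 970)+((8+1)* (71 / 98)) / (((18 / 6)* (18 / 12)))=-2746651 / 4900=-560.54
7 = 7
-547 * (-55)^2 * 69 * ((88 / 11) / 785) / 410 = -18267612 / 6437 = -2837.91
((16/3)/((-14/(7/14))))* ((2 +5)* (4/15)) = -16/45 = -0.36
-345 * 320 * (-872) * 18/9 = 192537600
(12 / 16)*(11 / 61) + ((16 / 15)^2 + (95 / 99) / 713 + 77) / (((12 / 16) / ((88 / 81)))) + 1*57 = 540037396813 / 3170639700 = 170.32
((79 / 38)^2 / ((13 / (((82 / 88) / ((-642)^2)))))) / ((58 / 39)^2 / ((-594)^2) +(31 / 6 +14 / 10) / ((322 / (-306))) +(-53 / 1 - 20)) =-21473235418635 / 2263805961920613661664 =-0.00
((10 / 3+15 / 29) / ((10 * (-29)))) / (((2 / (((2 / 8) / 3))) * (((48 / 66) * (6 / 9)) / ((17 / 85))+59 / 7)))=-5159 / 101202576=-0.00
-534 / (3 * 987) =-178 / 987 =-0.18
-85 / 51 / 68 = -5 / 204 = -0.02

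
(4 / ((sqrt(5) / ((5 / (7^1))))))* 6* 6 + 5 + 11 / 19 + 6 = 220 / 19 + 144* sqrt(5) / 7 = 57.58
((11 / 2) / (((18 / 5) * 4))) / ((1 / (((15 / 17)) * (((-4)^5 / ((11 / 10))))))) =-16000 / 51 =-313.73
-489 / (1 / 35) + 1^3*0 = -17115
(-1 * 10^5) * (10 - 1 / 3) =-2900000 / 3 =-966666.67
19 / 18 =1.06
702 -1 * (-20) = 722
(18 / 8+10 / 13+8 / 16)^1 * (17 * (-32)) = -24888 / 13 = -1914.46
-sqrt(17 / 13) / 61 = -sqrt(221) / 793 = -0.02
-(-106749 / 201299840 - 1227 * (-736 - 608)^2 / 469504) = 4720.67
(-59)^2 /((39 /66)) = 76582 /13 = 5890.92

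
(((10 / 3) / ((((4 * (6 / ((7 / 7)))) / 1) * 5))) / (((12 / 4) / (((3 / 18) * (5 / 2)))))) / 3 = 5 / 3888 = 0.00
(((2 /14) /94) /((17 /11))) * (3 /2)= 33 /22372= 0.00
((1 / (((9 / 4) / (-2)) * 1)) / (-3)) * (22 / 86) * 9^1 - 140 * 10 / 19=-178928 / 2451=-73.00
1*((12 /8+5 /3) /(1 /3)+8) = 35 /2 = 17.50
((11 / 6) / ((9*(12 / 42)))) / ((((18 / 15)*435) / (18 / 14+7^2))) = 484 / 7047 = 0.07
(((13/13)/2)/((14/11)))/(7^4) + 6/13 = 403511/873964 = 0.46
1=1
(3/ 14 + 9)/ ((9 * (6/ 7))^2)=0.15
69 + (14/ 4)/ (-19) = 2615/ 38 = 68.82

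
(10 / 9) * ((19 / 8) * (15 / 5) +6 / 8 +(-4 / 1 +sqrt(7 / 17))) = 10 * sqrt(119) / 153 +155 / 36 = 5.02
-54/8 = -6.75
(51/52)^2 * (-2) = -2601/1352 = -1.92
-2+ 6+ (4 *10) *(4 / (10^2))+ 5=53 / 5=10.60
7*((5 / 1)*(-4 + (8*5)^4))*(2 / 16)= 22399965 / 2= 11199982.50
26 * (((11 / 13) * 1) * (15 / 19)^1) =330 / 19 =17.37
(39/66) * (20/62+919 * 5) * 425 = 787063875/682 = 1154052.60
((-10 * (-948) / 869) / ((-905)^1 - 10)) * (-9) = 72 / 671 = 0.11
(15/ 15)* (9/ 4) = 9/ 4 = 2.25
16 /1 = 16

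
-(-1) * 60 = 60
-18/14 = -9/7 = -1.29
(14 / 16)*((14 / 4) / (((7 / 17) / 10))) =595 / 8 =74.38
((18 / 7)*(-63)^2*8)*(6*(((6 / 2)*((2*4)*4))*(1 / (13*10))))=23514624 / 65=361763.45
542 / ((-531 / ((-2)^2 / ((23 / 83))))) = -179944 / 12213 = -14.73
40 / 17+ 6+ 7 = 261 / 17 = 15.35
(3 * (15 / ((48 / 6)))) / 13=45 / 104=0.43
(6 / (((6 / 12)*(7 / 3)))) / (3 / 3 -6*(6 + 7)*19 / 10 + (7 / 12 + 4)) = -2160 / 59899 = -0.04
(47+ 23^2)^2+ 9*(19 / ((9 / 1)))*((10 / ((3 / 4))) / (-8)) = 995233 / 3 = 331744.33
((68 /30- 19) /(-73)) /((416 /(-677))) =-169927 /455520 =-0.37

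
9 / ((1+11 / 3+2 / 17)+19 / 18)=2754 / 1787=1.54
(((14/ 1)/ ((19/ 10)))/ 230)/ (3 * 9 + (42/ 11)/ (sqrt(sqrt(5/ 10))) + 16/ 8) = 14/ (437 * (42 * 2^(1/ 4)/ 11 + 29)) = 0.00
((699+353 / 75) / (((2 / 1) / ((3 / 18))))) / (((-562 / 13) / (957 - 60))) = -102574043 / 84300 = -1216.77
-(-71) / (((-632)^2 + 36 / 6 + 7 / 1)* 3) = 71 / 1198311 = 0.00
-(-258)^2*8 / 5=-532512 / 5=-106502.40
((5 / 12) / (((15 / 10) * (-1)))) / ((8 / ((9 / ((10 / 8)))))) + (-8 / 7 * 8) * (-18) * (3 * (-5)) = -69127 / 28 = -2468.82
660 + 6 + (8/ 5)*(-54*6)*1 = 738/ 5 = 147.60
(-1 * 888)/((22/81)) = -35964/11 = -3269.45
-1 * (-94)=94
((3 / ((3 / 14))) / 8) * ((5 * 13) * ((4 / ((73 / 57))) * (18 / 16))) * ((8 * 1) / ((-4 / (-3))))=700245 / 292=2398.10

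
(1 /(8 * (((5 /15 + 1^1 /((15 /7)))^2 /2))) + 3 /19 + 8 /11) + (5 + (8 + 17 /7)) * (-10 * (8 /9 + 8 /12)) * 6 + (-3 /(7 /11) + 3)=-134871137 /93632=-1440.44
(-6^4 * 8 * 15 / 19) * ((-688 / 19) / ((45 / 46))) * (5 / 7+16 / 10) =8859414528 / 12635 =701180.41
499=499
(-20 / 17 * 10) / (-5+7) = -100 / 17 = -5.88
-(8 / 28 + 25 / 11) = -197 / 77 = -2.56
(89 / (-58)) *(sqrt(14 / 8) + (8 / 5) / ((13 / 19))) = -6764 / 1885 - 89 *sqrt(7) / 116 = -5.62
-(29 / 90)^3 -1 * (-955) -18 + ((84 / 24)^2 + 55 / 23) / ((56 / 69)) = 19493597233 / 20412000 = 955.01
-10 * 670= -6700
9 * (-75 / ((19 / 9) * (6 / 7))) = -14175 / 38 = -373.03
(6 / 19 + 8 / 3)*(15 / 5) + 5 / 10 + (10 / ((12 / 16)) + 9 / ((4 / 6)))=36.28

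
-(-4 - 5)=9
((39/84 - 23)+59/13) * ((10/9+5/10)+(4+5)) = -1251241/6552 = -190.97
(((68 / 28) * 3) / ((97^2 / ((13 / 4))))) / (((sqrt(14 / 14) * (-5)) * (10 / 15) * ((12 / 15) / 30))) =-0.03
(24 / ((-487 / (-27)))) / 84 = 0.02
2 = 2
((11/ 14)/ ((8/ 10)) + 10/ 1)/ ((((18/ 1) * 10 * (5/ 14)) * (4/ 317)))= 12997/ 960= 13.54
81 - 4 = 77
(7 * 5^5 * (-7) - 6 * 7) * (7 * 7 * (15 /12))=-37525915 /4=-9381478.75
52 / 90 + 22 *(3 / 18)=191 / 45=4.24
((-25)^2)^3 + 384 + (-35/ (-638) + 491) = 155762277035/ 638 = 244141500.05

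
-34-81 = -115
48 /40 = 6 /5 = 1.20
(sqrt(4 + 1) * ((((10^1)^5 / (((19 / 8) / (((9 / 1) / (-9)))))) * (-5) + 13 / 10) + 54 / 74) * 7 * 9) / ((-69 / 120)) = -372963595788 * sqrt(5) / 16169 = -51578449.71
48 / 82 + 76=3140 / 41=76.59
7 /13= 0.54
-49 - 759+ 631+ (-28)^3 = -22129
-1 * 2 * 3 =-6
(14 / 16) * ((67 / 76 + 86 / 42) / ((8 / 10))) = 23375 / 7296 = 3.20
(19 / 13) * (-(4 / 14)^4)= -304 / 31213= -0.01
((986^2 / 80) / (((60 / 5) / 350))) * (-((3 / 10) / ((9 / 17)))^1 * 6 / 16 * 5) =-376599.36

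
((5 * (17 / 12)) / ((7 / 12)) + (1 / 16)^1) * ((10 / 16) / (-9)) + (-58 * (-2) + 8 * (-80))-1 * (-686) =1299533 / 8064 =161.15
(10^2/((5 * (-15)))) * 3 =-4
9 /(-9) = -1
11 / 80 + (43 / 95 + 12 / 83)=92691 / 126160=0.73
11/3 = 3.67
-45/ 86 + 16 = 1331/ 86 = 15.48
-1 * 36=-36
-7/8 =-0.88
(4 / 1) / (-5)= -4 / 5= -0.80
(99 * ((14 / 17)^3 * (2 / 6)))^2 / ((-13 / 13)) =-8199664704 / 24137569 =-339.71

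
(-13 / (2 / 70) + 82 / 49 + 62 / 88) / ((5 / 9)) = -8782677 / 10780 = -814.72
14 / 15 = 0.93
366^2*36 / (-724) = -1205604 / 181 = -6660.80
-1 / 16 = -0.06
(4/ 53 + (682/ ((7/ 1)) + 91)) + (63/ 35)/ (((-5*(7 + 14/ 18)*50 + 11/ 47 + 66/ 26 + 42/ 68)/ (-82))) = 18136021391549/ 96171456605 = 188.58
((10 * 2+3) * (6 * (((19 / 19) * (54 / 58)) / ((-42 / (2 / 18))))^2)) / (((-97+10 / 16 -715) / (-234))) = 64584 / 267487619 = 0.00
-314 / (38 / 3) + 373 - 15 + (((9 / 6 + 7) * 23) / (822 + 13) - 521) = -5951131 / 31730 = -187.56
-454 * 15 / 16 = -3405 / 8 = -425.62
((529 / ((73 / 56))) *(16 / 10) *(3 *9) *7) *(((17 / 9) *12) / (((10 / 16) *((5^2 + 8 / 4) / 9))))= 2707396608 / 1825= 1483504.99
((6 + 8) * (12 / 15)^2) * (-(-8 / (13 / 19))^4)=-119570038784 / 714025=-167459.18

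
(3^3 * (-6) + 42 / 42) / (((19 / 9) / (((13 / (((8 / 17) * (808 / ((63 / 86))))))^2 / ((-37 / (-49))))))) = -13763538808929 / 217247567822848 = -0.06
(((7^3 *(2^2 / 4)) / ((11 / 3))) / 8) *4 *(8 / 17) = 4116 / 187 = 22.01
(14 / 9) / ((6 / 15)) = 35 / 9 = 3.89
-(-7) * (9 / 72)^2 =7 / 64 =0.11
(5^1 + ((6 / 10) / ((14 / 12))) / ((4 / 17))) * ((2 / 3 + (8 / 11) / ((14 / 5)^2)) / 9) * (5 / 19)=308842 / 1935549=0.16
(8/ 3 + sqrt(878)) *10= 80/ 3 + 10 *sqrt(878)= 322.98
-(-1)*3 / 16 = 3 / 16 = 0.19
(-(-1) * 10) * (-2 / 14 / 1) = -1.43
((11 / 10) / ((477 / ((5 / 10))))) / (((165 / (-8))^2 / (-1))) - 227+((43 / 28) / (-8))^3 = -227.01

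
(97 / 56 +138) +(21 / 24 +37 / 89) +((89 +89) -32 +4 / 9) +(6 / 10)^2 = 161384777 / 560700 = 287.83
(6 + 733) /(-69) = -739 /69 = -10.71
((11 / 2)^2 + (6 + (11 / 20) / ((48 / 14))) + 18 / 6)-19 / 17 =312469 / 8160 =38.29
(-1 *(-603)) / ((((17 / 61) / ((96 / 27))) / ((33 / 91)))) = 4315872 / 1547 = 2789.83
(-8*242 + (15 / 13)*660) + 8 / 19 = -289988 / 247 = -1174.04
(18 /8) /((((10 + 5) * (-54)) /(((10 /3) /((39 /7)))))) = -7 /4212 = -0.00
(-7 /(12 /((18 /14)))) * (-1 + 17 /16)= -3 /64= -0.05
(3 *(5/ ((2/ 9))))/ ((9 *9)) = 5/ 6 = 0.83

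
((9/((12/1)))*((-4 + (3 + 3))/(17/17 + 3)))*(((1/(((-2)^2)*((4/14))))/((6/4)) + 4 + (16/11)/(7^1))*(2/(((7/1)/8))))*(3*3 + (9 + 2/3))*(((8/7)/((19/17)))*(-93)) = -3929312/539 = -7290.00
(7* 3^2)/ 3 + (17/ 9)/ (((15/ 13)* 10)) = 28571/ 1350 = 21.16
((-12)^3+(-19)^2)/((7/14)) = -2734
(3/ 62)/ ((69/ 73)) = 73/ 1426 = 0.05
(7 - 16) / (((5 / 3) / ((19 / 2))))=-513 / 10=-51.30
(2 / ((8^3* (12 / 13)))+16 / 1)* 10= 245825 / 1536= 160.04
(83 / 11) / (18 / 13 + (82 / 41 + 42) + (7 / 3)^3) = 29133 / 224279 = 0.13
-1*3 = -3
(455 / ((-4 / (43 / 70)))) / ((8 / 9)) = -5031 / 64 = -78.61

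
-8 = -8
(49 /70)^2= 49 /100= 0.49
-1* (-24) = 24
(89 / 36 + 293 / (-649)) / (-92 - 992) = -47213 / 25326576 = -0.00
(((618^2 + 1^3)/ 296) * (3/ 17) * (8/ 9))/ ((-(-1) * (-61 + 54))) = -381925/ 13209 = -28.91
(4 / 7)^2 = 16 / 49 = 0.33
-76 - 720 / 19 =-2164 / 19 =-113.89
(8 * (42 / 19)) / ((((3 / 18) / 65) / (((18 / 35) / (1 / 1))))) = 67392 / 19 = 3546.95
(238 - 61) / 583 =177 / 583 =0.30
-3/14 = -0.21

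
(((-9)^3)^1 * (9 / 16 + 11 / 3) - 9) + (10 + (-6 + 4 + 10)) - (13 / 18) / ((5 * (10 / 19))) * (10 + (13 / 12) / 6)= -199380301 / 64800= -3076.86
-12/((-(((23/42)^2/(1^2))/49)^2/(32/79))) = 2868933924864/22107439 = 129772.33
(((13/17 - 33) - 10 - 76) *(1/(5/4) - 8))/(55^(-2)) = 43777800/17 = 2575164.71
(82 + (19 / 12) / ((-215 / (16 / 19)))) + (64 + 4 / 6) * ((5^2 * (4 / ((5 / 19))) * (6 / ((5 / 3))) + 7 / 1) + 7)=57696106 / 645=89451.33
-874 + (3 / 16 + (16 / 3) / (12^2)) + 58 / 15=-1879003 / 2160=-869.91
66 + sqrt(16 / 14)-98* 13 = -1208 + 2* sqrt(14) / 7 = -1206.93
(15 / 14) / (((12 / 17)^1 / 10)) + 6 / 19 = 8243 / 532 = 15.49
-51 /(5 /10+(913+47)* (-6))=102 /11519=0.01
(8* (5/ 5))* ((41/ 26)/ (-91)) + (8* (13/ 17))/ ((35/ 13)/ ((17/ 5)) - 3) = -209931/ 72163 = -2.91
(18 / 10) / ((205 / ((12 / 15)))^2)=144 / 5253125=0.00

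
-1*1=-1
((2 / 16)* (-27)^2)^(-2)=64 / 531441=0.00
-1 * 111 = -111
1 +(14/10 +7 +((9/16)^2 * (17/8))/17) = 96661/10240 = 9.44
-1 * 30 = -30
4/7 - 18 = -122/7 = -17.43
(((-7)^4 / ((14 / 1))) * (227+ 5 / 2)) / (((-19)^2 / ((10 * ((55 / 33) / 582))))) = 437325 / 140068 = 3.12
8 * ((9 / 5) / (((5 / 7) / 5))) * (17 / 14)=612 / 5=122.40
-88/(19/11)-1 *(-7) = -835/19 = -43.95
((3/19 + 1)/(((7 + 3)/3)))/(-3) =-11/95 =-0.12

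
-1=-1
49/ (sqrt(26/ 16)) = 98 *sqrt(26)/ 13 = 38.44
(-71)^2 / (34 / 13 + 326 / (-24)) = -786396 / 1711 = -459.61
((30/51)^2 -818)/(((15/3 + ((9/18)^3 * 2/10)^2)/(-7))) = 378083200/330327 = 1144.57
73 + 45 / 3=88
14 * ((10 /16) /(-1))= -35 /4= -8.75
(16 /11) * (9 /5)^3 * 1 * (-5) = -11664 /275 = -42.41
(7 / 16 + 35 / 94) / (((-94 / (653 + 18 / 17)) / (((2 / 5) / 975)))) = -2257157 / 976378000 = -0.00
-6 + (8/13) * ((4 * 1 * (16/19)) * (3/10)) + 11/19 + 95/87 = -398324/107445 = -3.71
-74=-74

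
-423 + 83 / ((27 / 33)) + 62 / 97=-280160 / 873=-320.92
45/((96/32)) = 15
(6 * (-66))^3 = -62099136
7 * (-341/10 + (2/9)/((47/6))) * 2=-336287/705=-477.00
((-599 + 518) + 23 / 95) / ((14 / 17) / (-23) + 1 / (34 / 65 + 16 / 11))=-4241649328 / 24678055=-171.88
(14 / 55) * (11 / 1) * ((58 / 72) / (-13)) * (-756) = 8526 / 65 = 131.17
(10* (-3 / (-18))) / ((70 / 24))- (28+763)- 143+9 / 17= -111015 / 119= -932.90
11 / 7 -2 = -3 / 7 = -0.43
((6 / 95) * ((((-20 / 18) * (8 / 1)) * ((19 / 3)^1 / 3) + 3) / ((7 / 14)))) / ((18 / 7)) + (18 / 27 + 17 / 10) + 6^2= 37.59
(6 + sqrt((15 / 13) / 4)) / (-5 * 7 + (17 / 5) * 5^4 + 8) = 0.00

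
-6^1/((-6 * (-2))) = -1/2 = -0.50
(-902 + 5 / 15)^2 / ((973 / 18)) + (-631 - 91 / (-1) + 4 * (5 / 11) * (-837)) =138906910 / 10703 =12978.32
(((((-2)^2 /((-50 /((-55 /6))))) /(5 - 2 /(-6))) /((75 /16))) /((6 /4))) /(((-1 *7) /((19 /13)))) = -418 /102375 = -0.00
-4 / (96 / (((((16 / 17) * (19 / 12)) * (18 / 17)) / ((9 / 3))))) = -19 / 867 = -0.02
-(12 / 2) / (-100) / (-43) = -3 / 2150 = -0.00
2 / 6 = 1 / 3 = 0.33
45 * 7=315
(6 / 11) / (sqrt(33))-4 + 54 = 2 * sqrt(33) / 121 + 50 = 50.09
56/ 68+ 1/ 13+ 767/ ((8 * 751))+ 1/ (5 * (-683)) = 4660485317/ 4534327720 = 1.03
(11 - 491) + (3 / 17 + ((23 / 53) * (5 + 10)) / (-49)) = -21189594 / 44149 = -479.96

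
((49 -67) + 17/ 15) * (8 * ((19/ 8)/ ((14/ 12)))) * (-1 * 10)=19228/ 7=2746.86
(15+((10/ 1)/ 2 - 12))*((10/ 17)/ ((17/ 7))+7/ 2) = 8652/ 289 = 29.94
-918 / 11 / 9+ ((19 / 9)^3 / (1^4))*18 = 142636 / 891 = 160.09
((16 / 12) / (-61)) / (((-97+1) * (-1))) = -1 / 4392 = -0.00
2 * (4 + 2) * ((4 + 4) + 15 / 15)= 108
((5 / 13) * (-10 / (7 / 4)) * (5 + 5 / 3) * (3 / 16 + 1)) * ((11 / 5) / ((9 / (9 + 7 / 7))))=-104500 / 2457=-42.53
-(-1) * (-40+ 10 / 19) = -750 / 19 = -39.47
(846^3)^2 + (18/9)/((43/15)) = 366625086314181696.70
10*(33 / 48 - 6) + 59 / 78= -16339 / 312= -52.37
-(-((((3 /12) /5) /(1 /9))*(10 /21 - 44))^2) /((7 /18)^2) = 2536.46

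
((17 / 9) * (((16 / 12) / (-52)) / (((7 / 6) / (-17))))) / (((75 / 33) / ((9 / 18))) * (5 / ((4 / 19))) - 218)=-12716 / 1982799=-0.01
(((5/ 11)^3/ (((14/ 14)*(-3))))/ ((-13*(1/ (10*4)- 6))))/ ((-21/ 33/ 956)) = 0.61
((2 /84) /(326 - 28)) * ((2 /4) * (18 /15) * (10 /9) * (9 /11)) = 1 /22946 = 0.00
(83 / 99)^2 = 6889 / 9801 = 0.70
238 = 238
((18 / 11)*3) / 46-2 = -479 / 253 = -1.89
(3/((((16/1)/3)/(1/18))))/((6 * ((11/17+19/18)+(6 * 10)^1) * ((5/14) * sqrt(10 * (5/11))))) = 357 * sqrt(22)/15104800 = 0.00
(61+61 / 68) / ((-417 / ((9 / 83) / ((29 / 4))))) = -12627 / 5687741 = -0.00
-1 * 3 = -3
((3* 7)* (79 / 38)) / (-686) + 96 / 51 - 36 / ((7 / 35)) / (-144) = 97137 / 31654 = 3.07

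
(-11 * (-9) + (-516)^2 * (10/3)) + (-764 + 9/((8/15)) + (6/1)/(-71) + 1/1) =503743745/568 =886872.79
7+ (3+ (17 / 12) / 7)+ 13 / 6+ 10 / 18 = 12.92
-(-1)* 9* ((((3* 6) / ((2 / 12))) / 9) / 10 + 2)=144 / 5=28.80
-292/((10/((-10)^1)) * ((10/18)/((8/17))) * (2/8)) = 84096/85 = 989.36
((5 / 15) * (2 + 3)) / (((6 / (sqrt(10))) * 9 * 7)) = 5 * sqrt(10) / 1134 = 0.01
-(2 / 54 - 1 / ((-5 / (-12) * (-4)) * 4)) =-101 / 540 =-0.19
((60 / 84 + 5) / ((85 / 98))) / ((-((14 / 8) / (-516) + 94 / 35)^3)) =-42223208767488000 / 123684495803101187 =-0.34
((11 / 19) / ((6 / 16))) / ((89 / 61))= 5368 / 5073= 1.06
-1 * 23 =-23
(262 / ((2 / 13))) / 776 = 1703 / 776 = 2.19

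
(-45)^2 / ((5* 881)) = 405 / 881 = 0.46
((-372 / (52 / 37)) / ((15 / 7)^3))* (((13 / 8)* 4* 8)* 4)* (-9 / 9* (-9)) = -6294736 / 125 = -50357.89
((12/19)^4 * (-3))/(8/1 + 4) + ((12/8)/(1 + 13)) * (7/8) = 225075/4170272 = 0.05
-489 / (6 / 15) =-2445 / 2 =-1222.50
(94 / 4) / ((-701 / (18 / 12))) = -141 / 2804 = -0.05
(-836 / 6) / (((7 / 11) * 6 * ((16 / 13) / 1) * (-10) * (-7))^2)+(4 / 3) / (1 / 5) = 22123342159 / 3319142400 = 6.67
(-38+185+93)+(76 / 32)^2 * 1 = 15721 / 64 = 245.64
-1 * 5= -5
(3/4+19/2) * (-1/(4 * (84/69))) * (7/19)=-943/1216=-0.78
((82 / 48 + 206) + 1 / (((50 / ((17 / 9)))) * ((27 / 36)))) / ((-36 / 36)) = -1121897 / 5400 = -207.76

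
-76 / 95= -4 / 5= -0.80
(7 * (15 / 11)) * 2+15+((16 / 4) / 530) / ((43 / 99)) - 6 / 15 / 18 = 38452658 / 1128105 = 34.09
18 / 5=3.60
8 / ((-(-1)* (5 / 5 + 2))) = 8 / 3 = 2.67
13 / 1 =13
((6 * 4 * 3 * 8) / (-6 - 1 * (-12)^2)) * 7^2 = -4704 / 25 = -188.16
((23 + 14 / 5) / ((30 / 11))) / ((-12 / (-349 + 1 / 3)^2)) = -129379217 / 1350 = -95836.46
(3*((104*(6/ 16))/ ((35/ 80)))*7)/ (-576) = -13/ 4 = -3.25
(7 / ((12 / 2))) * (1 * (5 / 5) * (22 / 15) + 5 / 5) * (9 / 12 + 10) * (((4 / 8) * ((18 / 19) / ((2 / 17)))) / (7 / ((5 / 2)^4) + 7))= 3380875 / 194864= 17.35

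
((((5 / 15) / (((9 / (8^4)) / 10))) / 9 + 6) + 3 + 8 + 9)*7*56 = 18532976 / 243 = 76267.39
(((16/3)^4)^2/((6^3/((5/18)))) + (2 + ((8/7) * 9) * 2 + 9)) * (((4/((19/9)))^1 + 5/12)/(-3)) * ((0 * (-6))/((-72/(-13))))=0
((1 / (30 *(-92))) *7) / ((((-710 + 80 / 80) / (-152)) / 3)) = -0.00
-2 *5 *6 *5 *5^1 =-1500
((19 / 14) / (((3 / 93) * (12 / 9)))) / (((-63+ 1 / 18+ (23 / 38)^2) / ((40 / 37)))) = -22963932 / 42127127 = -0.55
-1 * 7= -7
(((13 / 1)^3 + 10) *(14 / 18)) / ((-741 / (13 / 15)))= -15449 / 7695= -2.01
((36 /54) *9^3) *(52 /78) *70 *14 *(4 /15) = 84672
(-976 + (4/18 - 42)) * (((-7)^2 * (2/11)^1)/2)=-448840/99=-4533.74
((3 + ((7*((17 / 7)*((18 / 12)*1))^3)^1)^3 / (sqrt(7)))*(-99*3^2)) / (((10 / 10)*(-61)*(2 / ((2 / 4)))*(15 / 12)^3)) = 42768 / 7625 + 2079741169223591841*sqrt(7) / 200944492000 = 27383079.76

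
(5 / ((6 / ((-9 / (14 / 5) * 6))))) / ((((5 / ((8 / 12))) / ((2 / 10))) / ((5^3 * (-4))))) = 1500 / 7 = 214.29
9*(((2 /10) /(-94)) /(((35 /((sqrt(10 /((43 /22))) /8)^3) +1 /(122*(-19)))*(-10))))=4627887 /13432747808166265330 +853939851072*sqrt(2365) /33581869520415663325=0.00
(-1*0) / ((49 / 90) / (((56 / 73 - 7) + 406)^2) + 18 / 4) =0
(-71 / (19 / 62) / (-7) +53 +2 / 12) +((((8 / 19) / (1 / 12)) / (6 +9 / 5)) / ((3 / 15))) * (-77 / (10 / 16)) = -3244613 / 10374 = -312.76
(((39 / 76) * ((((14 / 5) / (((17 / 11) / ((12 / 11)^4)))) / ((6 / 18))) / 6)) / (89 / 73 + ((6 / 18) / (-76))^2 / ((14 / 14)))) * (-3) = -847984370688 / 523435934615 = -1.62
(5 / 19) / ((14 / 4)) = 0.08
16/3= 5.33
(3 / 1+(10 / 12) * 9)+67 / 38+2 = 271 / 19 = 14.26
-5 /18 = -0.28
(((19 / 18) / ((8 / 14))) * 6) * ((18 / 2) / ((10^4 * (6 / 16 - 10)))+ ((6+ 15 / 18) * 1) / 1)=18744431 / 247500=75.74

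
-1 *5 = -5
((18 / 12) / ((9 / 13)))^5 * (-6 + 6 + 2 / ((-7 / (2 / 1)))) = -27.28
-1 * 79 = -79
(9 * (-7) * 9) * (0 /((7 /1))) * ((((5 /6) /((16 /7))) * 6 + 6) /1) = 0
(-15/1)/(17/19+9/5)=-1425/256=-5.57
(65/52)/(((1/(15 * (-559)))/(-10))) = 209625/2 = 104812.50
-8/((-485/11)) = 88/485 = 0.18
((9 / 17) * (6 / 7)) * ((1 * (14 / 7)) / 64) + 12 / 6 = 3835 / 1904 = 2.01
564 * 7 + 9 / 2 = 7905 / 2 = 3952.50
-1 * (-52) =52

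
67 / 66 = 1.02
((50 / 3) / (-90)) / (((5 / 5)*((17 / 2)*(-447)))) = 10 / 205173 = 0.00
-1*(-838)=838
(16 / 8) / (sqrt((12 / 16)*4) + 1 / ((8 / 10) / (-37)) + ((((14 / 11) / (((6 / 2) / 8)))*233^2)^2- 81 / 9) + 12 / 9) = 1288361050491386520 / 21869529521033507474929193017- 37949472*sqrt(3) / 21869529521033507474929193017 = 0.00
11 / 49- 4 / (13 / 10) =-1817 / 637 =-2.85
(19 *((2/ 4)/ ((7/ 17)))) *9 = 2907/ 14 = 207.64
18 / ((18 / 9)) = 9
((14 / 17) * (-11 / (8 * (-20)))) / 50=77 / 68000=0.00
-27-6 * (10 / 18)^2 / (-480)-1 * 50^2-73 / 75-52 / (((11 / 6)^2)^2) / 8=-1199461772851 / 474368400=-2528.54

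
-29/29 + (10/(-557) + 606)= 336975/557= 604.98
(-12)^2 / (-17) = -144 / 17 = -8.47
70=70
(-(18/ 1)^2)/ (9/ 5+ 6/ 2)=-135/ 2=-67.50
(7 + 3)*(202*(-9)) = -18180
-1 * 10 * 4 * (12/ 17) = -480/ 17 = -28.24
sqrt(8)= 2 * sqrt(2)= 2.83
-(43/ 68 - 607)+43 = 44157/ 68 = 649.37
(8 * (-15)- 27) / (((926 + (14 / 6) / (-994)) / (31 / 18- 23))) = 1332457 / 394475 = 3.38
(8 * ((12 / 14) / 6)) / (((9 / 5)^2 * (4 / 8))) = 400 / 567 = 0.71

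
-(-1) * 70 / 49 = 10 / 7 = 1.43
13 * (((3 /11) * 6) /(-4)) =-117 /22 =-5.32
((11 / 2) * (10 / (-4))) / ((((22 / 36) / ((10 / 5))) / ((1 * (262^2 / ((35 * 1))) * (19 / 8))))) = -209609.36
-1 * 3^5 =-243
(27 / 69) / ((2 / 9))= 81 / 46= 1.76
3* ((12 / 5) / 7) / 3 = 12 / 35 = 0.34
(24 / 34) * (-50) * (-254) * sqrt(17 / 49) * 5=762000 * sqrt(17) / 119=26401.74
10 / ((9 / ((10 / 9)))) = 100 / 81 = 1.23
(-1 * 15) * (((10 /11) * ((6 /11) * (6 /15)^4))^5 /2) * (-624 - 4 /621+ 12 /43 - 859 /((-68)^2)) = 13958722250141073408 /9049634566506861572265625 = 0.00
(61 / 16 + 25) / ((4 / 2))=461 / 32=14.41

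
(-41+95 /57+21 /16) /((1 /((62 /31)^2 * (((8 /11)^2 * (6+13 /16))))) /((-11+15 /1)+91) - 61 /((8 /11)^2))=75591500 /229289313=0.33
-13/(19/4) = -52/19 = -2.74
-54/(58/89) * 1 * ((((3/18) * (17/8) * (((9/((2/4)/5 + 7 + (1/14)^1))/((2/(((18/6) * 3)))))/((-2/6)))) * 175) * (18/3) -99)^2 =-1587152405921839443/467719424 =-3393385701.94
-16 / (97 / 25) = -400 / 97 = -4.12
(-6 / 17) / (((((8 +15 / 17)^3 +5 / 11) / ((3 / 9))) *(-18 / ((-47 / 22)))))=-13583 / 682146468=-0.00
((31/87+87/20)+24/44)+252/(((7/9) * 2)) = 3201199/19140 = 167.25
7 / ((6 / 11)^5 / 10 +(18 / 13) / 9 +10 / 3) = 2.00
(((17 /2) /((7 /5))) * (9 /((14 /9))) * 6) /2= 20655 /196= 105.38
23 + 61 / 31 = 774 / 31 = 24.97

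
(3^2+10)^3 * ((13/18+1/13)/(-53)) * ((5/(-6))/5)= 1282633/74412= 17.24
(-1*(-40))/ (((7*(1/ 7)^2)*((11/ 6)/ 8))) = 13440/ 11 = 1221.82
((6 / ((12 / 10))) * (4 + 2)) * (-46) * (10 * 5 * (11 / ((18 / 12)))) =-506000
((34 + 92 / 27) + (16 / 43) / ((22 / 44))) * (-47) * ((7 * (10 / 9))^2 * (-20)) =204018164000 / 94041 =2169459.75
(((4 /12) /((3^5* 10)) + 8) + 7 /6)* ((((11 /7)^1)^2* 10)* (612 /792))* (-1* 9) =-6248231 /3969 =-1574.26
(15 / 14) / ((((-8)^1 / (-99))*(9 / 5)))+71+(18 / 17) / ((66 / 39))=1654403 / 20944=78.99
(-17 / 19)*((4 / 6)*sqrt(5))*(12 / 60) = -34*sqrt(5) / 285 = -0.27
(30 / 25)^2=36 / 25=1.44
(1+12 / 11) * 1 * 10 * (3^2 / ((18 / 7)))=805 / 11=73.18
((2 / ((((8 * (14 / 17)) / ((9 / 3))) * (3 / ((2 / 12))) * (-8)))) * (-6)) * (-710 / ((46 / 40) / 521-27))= 15721175 / 15753752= 1.00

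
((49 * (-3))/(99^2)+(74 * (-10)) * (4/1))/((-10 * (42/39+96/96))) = 125714797/882090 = 142.52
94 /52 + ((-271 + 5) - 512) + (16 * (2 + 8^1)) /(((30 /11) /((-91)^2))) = 37833313 /78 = 485042.47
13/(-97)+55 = 5322/97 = 54.87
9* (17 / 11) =153 / 11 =13.91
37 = 37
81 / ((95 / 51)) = 4131 / 95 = 43.48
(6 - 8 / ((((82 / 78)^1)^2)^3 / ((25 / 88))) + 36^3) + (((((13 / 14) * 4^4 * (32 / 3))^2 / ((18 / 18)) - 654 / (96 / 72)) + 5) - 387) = 298410680414174292847 / 46085511346182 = 6475151.77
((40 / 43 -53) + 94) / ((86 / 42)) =37863 / 1849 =20.48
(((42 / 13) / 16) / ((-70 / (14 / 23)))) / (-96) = 7 / 382720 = 0.00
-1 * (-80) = 80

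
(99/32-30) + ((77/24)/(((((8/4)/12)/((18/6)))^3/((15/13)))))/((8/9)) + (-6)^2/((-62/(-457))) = 24526.77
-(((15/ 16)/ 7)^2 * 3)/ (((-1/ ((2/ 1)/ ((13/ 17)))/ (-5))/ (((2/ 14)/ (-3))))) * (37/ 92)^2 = 26182125/ 4830844928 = 0.01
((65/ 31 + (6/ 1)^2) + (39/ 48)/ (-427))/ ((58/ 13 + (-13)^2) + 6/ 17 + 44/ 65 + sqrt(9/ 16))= 8915348845/ 41011773516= 0.22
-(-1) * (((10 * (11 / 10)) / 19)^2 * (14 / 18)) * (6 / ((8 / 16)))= 3388 / 1083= 3.13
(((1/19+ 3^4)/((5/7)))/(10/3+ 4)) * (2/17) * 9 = 5292/323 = 16.38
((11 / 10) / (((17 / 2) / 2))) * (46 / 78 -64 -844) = -778558 / 3315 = -234.86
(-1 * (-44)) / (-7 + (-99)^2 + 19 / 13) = 572 / 127341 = 0.00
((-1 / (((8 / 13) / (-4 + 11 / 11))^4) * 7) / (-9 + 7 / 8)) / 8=1245699 / 20480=60.83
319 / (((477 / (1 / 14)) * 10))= 319 / 66780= 0.00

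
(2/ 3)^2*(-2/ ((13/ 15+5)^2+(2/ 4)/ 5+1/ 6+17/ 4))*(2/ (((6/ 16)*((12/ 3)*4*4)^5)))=-25/ 220458909696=-0.00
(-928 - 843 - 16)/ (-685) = 1787/ 685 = 2.61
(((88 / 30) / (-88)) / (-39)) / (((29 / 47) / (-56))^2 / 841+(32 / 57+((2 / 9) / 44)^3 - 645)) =-7095098834208 / 5349655973312015495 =-0.00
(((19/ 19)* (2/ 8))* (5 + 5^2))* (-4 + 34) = 225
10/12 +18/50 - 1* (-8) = 1379/150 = 9.19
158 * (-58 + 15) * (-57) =387258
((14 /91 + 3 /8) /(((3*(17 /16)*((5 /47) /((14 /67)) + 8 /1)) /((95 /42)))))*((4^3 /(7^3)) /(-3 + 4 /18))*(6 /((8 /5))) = -428640 /38583727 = -0.01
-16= -16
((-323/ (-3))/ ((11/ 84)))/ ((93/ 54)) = 162792/ 341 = 477.40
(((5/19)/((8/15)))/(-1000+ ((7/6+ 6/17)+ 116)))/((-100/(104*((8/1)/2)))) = 3978/1710247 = 0.00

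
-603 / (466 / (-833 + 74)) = 457677 / 466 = 982.14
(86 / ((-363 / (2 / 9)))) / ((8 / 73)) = -3139 / 6534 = -0.48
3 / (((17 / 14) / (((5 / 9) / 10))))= 7 / 51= 0.14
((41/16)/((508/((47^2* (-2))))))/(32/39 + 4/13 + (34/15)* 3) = -17660955/6282944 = -2.81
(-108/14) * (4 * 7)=-216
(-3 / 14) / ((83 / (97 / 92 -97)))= 0.25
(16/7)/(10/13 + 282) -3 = -19247/6433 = -2.99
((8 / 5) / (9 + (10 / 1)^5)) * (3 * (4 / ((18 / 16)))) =256 / 1500135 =0.00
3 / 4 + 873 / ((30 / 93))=54141 / 20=2707.05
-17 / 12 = -1.42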